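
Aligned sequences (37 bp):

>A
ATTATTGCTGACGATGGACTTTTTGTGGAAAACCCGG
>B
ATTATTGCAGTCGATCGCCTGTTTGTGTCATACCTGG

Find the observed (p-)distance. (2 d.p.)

The sequences differ at 9 of 37 positions (sites 9, 11, 16, 18, 21, 28, 29, 31, 35).
p = 9/37 = 0.243243… ≈ 0.24 (to 2 d.p.).

0.24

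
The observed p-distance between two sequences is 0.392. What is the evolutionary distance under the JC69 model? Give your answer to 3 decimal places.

0.555

d = −(3/4) ln(1 − 4p/3) = −0.75 ln(1 − 0.522667) = −0.75 ln(0.477333)
  = −0.75 × (-0.739541) = 0.554656 substitutions/site.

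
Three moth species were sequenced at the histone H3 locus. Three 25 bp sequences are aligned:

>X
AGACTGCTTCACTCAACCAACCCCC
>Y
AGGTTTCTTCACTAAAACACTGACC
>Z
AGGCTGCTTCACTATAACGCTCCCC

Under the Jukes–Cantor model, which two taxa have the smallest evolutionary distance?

Y and Z

X–Y: 9/25 differ, p = 0.360, d = 0.490.
X–Z: 7/25 differ, p = 0.280, d = 0.351.
Y–Z: 6/25 differ, p = 0.240, d = 0.289.
The smallest distance is between Y and Z.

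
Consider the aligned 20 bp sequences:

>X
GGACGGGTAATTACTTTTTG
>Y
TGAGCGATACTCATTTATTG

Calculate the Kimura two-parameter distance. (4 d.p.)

Of 20 sites, 3 differences are transitions and 5 are transversions, so P = 3/20 = 0.15 and Q = 5/20 = 0.25.
Under the Kimura two-parameter model, d = −½ ln(1 − 2P − Q) − ¼ ln(1 − 2Q).
1 − 2P − Q = 0.45, giving −½ ln(0.45) = 0.399254.
1 − 2Q = 0.5, giving −¼ ln(0.5) = 0.173287.
d = 0.399254 + 0.173287 = 0.572541.

0.5725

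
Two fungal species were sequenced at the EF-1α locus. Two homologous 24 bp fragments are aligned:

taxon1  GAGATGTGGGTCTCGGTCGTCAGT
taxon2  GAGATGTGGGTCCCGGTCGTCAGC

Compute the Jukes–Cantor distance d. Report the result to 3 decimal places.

The sequences differ at 2 of 24 sites (13, 24), so p = 2/24 ≈ 0.083333.
d = −(3/4) ln(1 − 4p/3) = −0.75 ln(1 − 0.111111) = −0.75 ln(0.888889)
  = −0.75 × (-0.117783) = 0.088337 substitutions/site.

0.088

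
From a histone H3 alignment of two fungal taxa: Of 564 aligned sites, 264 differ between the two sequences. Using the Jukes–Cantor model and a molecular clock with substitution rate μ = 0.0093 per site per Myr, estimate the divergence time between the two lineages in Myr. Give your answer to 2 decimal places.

p = 264/564 ≈ 0.468085.
d = −(3/4) ln(1 − 4p/3) = −0.75 ln(1 − 0.624113) = −0.75 ln(0.375887)
  = −0.75 × (-0.978467) = 0.733850 substitutions/site.
Under a molecular clock d = 2μt, so t = d/(2μ) = 0.733850 / (2 × 0.0093) = 39.45 Myr.

39.45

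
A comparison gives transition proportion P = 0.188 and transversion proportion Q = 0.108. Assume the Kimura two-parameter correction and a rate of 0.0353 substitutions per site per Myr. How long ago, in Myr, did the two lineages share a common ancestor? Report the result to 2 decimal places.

Under the Kimura two-parameter model, d = −½ ln(1 − 2P − Q) − ¼ ln(1 − 2Q).
1 − 2P − Q = 0.516, giving −½ ln(0.516) = 0.330824.
1 − 2Q = 0.784, giving −¼ ln(0.784) = 0.060837.
d = 0.330824 + 0.060837 = 0.391661.
Under a molecular clock d = 2μt, so t = d/(2μ) = 0.391661 / (2 × 0.0353) = 5.55 Myr.

5.55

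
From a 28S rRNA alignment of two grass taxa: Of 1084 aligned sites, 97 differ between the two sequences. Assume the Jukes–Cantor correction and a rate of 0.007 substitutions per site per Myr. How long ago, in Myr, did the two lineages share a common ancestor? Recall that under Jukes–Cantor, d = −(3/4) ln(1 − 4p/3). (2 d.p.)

p = 97/1084 ≈ 0.089483.
d = −(3/4) ln(1 − 4p/3) = −0.75 ln(1 − 0.119311) = −0.75 ln(0.880689)
  = −0.75 × (-0.127051) = 0.095288 substitutions/site.
Under a molecular clock d = 2μt, so t = d/(2μ) = 0.095288 / (2 × 0.007) = 6.81 Myr.

6.81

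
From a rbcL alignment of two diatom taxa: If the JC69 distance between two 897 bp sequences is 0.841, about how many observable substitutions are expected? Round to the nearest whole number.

Invert JC69: p = (3/4)(1 − e^(−4d/3)) = 0.75 × (1 − e^(-1.121333)) = 0.75 × (1 − 0.325845) = 0.505616.
Expected differing sites = pL ≈ 0.505616 × 897 = 453.537552 ≈ 454.

454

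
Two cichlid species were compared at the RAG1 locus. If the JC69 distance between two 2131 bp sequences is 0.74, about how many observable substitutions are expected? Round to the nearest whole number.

1002

Invert JC69: p = (3/4)(1 − e^(−4d/3)) = 0.75 × (1 − e^(-0.986667)) = 0.75 × (1 − 0.372817) = 0.470387.
Expected differing sites = pL ≈ 0.470387 × 2131 = 1002.394697 ≈ 1002.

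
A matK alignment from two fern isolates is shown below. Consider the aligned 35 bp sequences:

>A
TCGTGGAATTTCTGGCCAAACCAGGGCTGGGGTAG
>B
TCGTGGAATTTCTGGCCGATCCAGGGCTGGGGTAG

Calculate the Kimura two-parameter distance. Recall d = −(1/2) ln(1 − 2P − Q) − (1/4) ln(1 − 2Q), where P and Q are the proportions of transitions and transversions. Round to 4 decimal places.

Of 35 sites, 1 differences are transitions and 1 are transversions, so P = 1/35 ≈ 0.028571 and Q = 1/35 ≈ 0.028571.
Under the Kimura two-parameter model, d = −½ ln(1 − 2P − Q) − ¼ ln(1 − 2Q).
1 − 2P − Q = 0.914287, giving −½ ln(0.914287) = 0.044805.
1 − 2Q = 0.942858, giving −¼ ln(0.942858) = 0.014710.
d = 0.044805 + 0.014710 = 0.059515.

0.0595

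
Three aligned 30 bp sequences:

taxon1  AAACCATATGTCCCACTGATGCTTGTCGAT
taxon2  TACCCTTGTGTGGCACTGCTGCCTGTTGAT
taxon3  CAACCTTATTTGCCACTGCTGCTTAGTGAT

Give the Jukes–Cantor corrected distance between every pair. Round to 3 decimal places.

d(taxon1,taxon2) = 0.383, d(taxon1,taxon3) = 0.330, d(taxon2,taxon3) = 0.330

taxon1–taxon2: 9/30 sites differ → p = 0.3, d = −0.75 ln(1 − 0.4) = 0.383119 ≈ 0.383.
taxon1–taxon3: 8/30 sites differ → p ≈ 0.266667, d = −0.75 ln(1 − 0.355556) = 0.329526 ≈ 0.330.
taxon2–taxon3: 8/30 sites differ → p ≈ 0.266667, d = −0.75 ln(1 − 0.355556) = 0.329526 ≈ 0.330.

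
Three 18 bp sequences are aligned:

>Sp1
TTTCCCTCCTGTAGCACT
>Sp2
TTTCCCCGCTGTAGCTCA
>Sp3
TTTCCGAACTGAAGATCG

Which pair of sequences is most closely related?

Sp1–Sp2: 4/18 differ, p = 0.222, d = 0.264.
Sp1–Sp3: 7/18 differ, p = 0.389, d = 0.548.
Sp2–Sp3: 6/18 differ, p = 0.333, d = 0.441.
The smallest distance is between Sp1 and Sp2.

Sp1 and Sp2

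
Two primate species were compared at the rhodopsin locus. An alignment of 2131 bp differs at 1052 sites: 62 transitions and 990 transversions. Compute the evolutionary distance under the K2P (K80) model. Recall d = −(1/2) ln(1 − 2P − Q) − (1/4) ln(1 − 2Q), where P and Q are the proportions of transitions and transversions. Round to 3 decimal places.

1.032

P = 62/2131 ≈ 0.029094 and Q = 990/2131 ≈ 0.464571.
Under the Kimura two-parameter model, d = −½ ln(1 − 2P − Q) − ¼ ln(1 − 2Q).
1 − 2P − Q = 0.477241, giving −½ ln(0.477241) = 0.369867.
1 − 2Q = 0.070858, giving −¼ ln(0.070858) = 0.661769.
d = 0.369867 + 0.661769 = 1.031636.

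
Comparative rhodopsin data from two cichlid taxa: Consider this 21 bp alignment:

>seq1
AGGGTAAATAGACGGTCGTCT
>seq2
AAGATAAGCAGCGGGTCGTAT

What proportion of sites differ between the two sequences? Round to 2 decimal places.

The sequences differ at 7 of 21 positions (sites 2, 4, 8, 9, 12, 13, 20).
p = 7/21 = 0.333333… ≈ 0.33 (to 2 d.p.).

0.33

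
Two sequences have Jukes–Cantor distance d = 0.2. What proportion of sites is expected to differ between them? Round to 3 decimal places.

p = (3/4)(1 − e^(−4d/3)) = 0.75 × (1 − e^(-0.266667)) = 0.75 × (1 − 0.765928) = 0.175554.

0.176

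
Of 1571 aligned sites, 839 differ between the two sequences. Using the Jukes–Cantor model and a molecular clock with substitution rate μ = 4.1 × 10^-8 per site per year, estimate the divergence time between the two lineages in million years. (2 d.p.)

p = 839/1571 ≈ 0.534055.
d = −(3/4) ln(1 − 4p/3) = −0.75 ln(1 − 0.712073) = −0.75 ln(0.287927)
  = −0.75 × (-1.245048) = 0.933786 substitutions/site.
Under a molecular clock d = 2μt, so t = d/(2μ) = 0.933786 / (2 × 4.1 × 10^-8) = 11.39 million years.

11.39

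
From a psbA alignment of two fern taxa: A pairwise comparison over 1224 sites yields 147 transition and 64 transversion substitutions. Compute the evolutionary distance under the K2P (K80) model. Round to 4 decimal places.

P = 147/1224 ≈ 0.120098 and Q = 64/1224 ≈ 0.052288.
Under the Kimura two-parameter model, d = −½ ln(1 − 2P − Q) − ¼ ln(1 − 2Q).
1 − 2P − Q = 0.707516, giving −½ ln(0.707516) = 0.172998.
1 − 2Q = 0.895424, giving −¼ ln(0.895424) = 0.027614.
d = 0.172998 + 0.027614 = 0.200612.

0.2006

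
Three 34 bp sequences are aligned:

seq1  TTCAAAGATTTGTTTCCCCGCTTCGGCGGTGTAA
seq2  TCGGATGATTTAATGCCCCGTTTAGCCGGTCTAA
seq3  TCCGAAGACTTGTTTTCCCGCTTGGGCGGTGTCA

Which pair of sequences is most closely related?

seq1–seq2: 11/34 differ, p = 0.324, d = 0.423.
seq1–seq3: 6/34 differ, p = 0.176, d = 0.201.
seq2–seq3: 12/34 differ, p = 0.353, d = 0.477.
The smallest distance is between seq1 and seq3.

seq1 and seq3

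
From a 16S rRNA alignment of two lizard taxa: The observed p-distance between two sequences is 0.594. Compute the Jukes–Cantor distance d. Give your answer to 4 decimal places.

1.1777

d = −(3/4) ln(1 − 4p/3) = −0.75 ln(1 − 0.792) = −0.75 ln(0.208)
  = −0.75 × (-1.570217) = 1.177663 substitutions/site.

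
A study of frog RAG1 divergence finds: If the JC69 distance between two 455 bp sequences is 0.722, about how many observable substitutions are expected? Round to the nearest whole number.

211

Invert JC69: p = (3/4)(1 − e^(−4d/3)) = 0.75 × (1 − e^(-0.962667)) = 0.75 × (1 − 0.381873) = 0.463595.
Expected differing sites = pL ≈ 0.463595 × 455 = 210.935725 ≈ 211.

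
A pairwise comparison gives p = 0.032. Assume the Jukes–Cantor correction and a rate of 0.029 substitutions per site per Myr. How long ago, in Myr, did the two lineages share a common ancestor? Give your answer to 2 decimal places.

d = −(3/4) ln(1 − 4p/3) = −0.75 ln(1 − 0.042667) = −0.75 ln(0.957333)
  = −0.75 × (-0.043604) = 0.032703 substitutions/site.
Under a molecular clock d = 2μt, so t = d/(2μ) = 0.032703 / (2 × 0.029) = 0.56 Myr.

0.56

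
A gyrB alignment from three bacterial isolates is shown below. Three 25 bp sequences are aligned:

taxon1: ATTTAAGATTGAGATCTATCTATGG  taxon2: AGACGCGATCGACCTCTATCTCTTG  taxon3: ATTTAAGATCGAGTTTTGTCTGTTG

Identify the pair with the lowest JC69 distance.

taxon1 and taxon3

taxon1–taxon2: 10/25 differ, p = 0.400, d = 0.572.
taxon1–taxon3: 6/25 differ, p = 0.240, d = 0.289.
taxon2–taxon3: 10/25 differ, p = 0.400, d = 0.572.
The smallest distance is between taxon1 and taxon3.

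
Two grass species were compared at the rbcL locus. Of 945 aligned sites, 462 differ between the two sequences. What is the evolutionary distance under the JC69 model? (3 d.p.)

p = 462/945 ≈ 0.488889.
d = −(3/4) ln(1 − 4p/3) = −0.75 ln(1 − 0.651852) = −0.75 ln(0.348148)
  = −0.75 × (-1.055128) = 0.791346 substitutions/site.

0.791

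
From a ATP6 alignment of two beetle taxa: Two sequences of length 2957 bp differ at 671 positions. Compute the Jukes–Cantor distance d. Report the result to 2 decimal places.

p = 671/2957 ≈ 0.226919.
d = −(3/4) ln(1 − 4p/3) = −0.75 ln(1 − 0.302559) = −0.75 ln(0.697441)
  = −0.75 × (-0.360337) = 0.270253 substitutions/site.

0.27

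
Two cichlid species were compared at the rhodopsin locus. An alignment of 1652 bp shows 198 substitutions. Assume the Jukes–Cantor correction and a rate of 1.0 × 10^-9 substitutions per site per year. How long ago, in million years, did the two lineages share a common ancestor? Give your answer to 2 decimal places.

p = 198/1652 ≈ 0.119855.
d = −(3/4) ln(1 − 4p/3) = −0.75 ln(1 − 0.159807) = −0.75 ln(0.840193)
  = −0.75 × (-0.174124) = 0.130593 substitutions/site.
Under a molecular clock d = 2μt, so t = d/(2μ) = 0.130593 / (2 × 1.0 × 10^-9) = 65.30 million years.

65.30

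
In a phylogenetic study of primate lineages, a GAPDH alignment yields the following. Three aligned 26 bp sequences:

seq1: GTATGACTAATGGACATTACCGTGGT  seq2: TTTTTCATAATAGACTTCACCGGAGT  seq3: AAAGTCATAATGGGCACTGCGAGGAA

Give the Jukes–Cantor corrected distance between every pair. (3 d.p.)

d(seq1,seq2) = 0.539, d(seq1,seq3) = 0.949, d(seq2,seq3) = 1.100

seq1–seq2: 10/26 sites differ → p ≈ 0.384615, d = −0.75 ln(1 − 0.51282) = 0.539341 ≈ 0.539.
seq1–seq3: 14/26 sites differ → p ≈ 0.538462, d = −0.75 ln(1 − 0.717949) = 0.949251 ≈ 0.949.
seq2–seq3: 15/26 sites differ → p ≈ 0.576923, d = −0.75 ln(1 − 0.769231) = 1.099754 ≈ 1.100.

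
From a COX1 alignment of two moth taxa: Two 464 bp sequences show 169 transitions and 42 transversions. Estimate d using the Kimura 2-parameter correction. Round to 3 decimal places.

P = 169/464 ≈ 0.364224 and Q = 42/464 ≈ 0.090517.
Under the Kimura two-parameter model, d = −½ ln(1 − 2P − Q) − ¼ ln(1 − 2Q).
1 − 2P − Q = 0.181035, giving −½ ln(0.181035) = 0.854532.
1 − 2Q = 0.818966, giving −¼ ln(0.818966) = 0.049928.
d = 0.854532 + 0.049928 = 0.904460.

0.904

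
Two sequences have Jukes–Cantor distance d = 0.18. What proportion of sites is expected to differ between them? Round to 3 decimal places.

p = (3/4)(1 − e^(−4d/3)) = 0.75 × (1 − e^(-0.24)) = 0.75 × (1 − 0.786628) = 0.160029.

0.160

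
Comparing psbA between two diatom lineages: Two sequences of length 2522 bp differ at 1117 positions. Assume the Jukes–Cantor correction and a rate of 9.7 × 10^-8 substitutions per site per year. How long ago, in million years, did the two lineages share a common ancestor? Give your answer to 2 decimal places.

p = 1117/2522 ≈ 0.442902.
d = −(3/4) ln(1 − 4p/3) = −0.75 ln(1 − 0.590536) = −0.75 ln(0.409464)
  = −0.75 × (-0.892906) = 0.669680 substitutions/site.
Under a molecular clock d = 2μt, so t = d/(2μ) = 0.669680 / (2 × 9.7 × 10^-8) = 3.45 million years.

3.45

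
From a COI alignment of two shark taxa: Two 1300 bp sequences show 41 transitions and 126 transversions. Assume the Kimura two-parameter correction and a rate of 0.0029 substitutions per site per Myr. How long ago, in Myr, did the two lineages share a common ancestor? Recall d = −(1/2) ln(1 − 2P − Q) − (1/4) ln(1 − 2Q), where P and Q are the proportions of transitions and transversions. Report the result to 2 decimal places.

24.32

P = 41/1300 ≈ 0.031538 and Q = 126/1300 ≈ 0.096923.
Under the Kimura two-parameter model, d = −½ ln(1 − 2P − Q) − ¼ ln(1 − 2Q).
1 − 2P − Q = 0.840001, giving −½ ln(0.840001) = 0.087176.
1 − 2Q = 0.806154, giving −¼ ln(0.806154) = 0.053870.
d = 0.087176 + 0.053870 = 0.141046.
Under a molecular clock d = 2μt, so t = d/(2μ) = 0.141046 / (2 × 0.0029) = 24.32 Myr.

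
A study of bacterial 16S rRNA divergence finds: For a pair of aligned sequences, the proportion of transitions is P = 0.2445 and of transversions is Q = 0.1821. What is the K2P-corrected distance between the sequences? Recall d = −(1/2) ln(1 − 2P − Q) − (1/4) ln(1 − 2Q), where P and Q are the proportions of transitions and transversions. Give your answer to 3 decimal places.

0.669

Under the Kimura two-parameter model, d = −½ ln(1 − 2P − Q) − ¼ ln(1 − 2Q).
1 − 2P − Q = 0.3289, giving −½ ln(0.3289) = 0.556001.
1 − 2Q = 0.6358, giving −¼ ln(0.6358) = 0.113218.
d = 0.556001 + 0.113218 = 0.669219.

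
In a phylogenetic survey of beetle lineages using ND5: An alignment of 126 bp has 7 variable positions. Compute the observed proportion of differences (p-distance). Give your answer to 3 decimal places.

p = 7/126 = 0.055555… ≈ 0.056 (to 3 d.p.).

0.056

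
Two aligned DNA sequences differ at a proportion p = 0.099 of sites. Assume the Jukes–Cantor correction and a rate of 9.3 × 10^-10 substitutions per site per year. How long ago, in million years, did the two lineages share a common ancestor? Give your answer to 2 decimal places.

57.08

d = −(3/4) ln(1 − 4p/3) = −0.75 ln(1 − 0.132) = −0.75 ln(0.868)
  = −0.75 × (-0.141564) = 0.106173 substitutions/site.
Under a molecular clock d = 2μt, so t = d/(2μ) = 0.106173 / (2 × 9.3 × 10^-10) = 57.08 million years.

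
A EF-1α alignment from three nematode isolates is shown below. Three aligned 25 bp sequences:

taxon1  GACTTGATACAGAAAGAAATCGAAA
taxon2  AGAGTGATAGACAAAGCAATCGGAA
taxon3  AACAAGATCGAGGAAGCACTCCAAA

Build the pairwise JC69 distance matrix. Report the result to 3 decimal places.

taxon1–taxon2: 8/25 sites differ → p = 0.32, d = −0.75 ln(1 − 0.426667) = 0.417216 ≈ 0.417.
taxon1–taxon3: 9/25 sites differ → p = 0.36, d = −0.75 ln(1 − 0.48) = 0.490445 ≈ 0.490.
taxon2–taxon3: 10/25 sites differ → p = 0.4, d = −0.75 ln(1 − 0.533333) = 0.571605 ≈ 0.572.

d(taxon1,taxon2) = 0.417, d(taxon1,taxon3) = 0.490, d(taxon2,taxon3) = 0.572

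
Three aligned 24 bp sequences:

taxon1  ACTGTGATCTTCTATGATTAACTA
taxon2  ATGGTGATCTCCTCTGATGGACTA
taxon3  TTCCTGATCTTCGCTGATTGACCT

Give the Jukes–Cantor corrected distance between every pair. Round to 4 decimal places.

taxon1–taxon2: 6/24 sites differ → p = 0.25, d = −0.75 ln(1 − 0.333333) = 0.304098 ≈ 0.3041.
taxon1–taxon3: 9/24 sites differ → p = 0.375, d = −0.75 ln(1 − 0.5) = 0.519860 ≈ 0.5199.
taxon2–taxon3: 8/24 sites differ → p ≈ 0.333333, d = −0.75 ln(1 − 0.444444) = 0.440839 ≈ 0.4408.

d(taxon1,taxon2) = 0.3041, d(taxon1,taxon3) = 0.5199, d(taxon2,taxon3) = 0.4408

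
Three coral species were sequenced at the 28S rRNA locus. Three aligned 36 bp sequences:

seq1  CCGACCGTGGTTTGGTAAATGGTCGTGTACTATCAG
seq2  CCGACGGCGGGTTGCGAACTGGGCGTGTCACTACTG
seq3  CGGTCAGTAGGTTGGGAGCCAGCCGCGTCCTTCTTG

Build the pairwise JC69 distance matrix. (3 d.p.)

seq1–seq2: 13/36 sites differ → p ≈ 0.361111, d = −0.75 ln(1 − 0.481481) = 0.492584 ≈ 0.493.
seq1–seq3: 17/36 sites differ → p ≈ 0.472222, d = −0.75 ln(1 − 0.629629) = 0.744938 ≈ 0.745.
seq2–seq3: 15/36 sites differ → p ≈ 0.416667, d = −0.75 ln(1 − 0.555556) = 0.608198 ≈ 0.608.

d(seq1,seq2) = 0.493, d(seq1,seq3) = 0.745, d(seq2,seq3) = 0.608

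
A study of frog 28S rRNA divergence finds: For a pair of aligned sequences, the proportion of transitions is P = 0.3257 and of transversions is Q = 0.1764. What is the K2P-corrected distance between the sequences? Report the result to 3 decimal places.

Under the Kimura two-parameter model, d = −½ ln(1 − 2P − Q) − ¼ ln(1 − 2Q).
1 − 2P − Q = 0.1722, giving −½ ln(0.1722) = 0.879549.
1 − 2Q = 0.6472, giving −¼ ln(0.6472) = 0.108775.
d = 0.879549 + 0.108775 = 0.988324.

0.988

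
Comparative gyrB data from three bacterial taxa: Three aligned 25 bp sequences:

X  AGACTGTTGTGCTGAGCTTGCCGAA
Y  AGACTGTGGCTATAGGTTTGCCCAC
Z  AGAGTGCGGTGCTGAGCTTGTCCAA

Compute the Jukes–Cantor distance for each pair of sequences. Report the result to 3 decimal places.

X–Y: 9/25 sites differ → p = 0.36, d = −0.75 ln(1 − 0.48) = 0.490445 ≈ 0.490.
X–Z: 5/25 sites differ → p = 0.2, d = −0.75 ln(1 − 0.266667) = 0.232617 ≈ 0.233.
Y–Z: 10/25 sites differ → p = 0.4, d = −0.75 ln(1 − 0.533333) = 0.571605 ≈ 0.572.

d(X,Y) = 0.490, d(X,Z) = 0.233, d(Y,Z) = 0.572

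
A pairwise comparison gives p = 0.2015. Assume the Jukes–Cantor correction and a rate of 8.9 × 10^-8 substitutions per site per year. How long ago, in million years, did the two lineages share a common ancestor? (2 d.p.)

d = −(3/4) ln(1 − 4p/3) = −0.75 ln(1 − 0.268667) = −0.75 ln(0.731333)
  = −0.75 × (-0.312886) = 0.234665 substitutions/site.
Under a molecular clock d = 2μt, so t = d/(2μ) = 0.234665 / (2 × 8.9 × 10^-8) = 1.32 million years.

1.32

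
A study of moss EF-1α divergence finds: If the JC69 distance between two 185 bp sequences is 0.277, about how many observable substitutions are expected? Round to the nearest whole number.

43

Invert JC69: p = (3/4)(1 − e^(−4d/3)) = 0.75 × (1 − e^(-0.369333)) = 0.75 × (1 − 0.691195) = 0.231604.
Expected differing sites = pL ≈ 0.231604 × 185 = 42.84674 ≈ 43.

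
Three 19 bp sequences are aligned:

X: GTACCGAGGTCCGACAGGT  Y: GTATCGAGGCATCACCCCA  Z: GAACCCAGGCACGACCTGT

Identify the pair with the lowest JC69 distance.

X and Z

X–Y: 9/19 differ, p = 0.474, d = 0.749.
X–Z: 6/19 differ, p = 0.316, d = 0.410.
Y–Z: 8/19 differ, p = 0.421, d = 0.618.
The smallest distance is between X and Z.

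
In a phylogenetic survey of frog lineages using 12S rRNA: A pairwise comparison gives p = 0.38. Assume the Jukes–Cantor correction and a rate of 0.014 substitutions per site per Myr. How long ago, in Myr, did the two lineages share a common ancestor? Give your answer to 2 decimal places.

d = −(3/4) ln(1 − 4p/3) = −0.75 ln(1 − 0.506667) = −0.75 ln(0.493333)
  = −0.75 × (-0.706571) = 0.529928 substitutions/site.
Under a molecular clock d = 2μt, so t = d/(2μ) = 0.529928 / (2 × 0.014) = 18.93 Myr.

18.93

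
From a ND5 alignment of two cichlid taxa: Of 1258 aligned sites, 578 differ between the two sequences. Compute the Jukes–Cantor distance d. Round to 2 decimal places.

0.71

p = 578/1258 ≈ 0.459459.
d = −(3/4) ln(1 − 4p/3) = −0.75 ln(1 − 0.612612) = −0.75 ln(0.387388)
  = −0.75 × (-0.948329) = 0.711247 substitutions/site.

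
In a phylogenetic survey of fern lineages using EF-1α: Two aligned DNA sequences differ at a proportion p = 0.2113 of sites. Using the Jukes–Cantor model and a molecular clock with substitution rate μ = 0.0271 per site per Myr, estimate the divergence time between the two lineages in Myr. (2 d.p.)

4.58

d = −(3/4) ln(1 − 4p/3) = −0.75 ln(1 − 0.281733) = −0.75 ln(0.718267)
  = −0.75 × (-0.330914) = 0.248186 substitutions/site.
Under a molecular clock d = 2μt, so t = d/(2μ) = 0.248186 / (2 × 0.0271) = 4.58 Myr.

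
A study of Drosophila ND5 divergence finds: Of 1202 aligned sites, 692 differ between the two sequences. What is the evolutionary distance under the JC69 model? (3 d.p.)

p = 692/1202 ≈ 0.575707.
d = −(3/4) ln(1 − 4p/3) = −0.75 ln(1 − 0.767609) = −0.75 ln(0.232391)
  = −0.75 × (-1.459334) = 1.094501 substitutions/site.

1.095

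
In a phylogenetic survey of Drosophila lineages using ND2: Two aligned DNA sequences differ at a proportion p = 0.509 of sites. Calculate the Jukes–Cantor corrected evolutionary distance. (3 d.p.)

0.851

d = −(3/4) ln(1 − 4p/3) = −0.75 ln(1 − 0.678667) = −0.75 ln(0.321333)
  = −0.75 × (-1.135277) = 0.851458 substitutions/site.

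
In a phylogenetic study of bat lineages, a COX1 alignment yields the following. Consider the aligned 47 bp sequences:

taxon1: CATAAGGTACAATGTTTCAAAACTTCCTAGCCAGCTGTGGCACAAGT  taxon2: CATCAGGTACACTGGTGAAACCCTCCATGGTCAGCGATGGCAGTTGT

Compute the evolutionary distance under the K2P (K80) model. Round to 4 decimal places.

Of 47 sites, 4 differences are transitions and 12 are transversions, so P = 4/47 ≈ 0.085106 and Q = 12/47 ≈ 0.255319.
Under the Kimura two-parameter model, d = −½ ln(1 − 2P − Q) − ¼ ln(1 − 2Q).
1 − 2P − Q = 0.574469, giving −½ ln(0.574469) = 0.277155.
1 − 2Q = 0.489362, giving −¼ ln(0.489362) = 0.178663.
d = 0.277155 + 0.178663 = 0.455818.

0.4558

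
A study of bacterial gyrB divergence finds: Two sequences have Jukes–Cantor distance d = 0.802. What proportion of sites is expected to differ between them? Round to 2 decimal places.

0.49

p = (3/4)(1 − e^(−4d/3)) = 0.75 × (1 − e^(-1.069333)) = 0.75 × (1 − 0.343237) = 0.492572.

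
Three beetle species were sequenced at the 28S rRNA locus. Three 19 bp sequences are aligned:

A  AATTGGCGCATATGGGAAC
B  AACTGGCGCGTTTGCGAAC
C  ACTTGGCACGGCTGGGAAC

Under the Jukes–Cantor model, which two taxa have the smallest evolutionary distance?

A–B: 4/19 differ, p = 0.211, d = 0.247.
A–C: 5/19 differ, p = 0.263, d = 0.324.
B–C: 6/19 differ, p = 0.316, d = 0.410.
The smallest distance is between A and B.

A and B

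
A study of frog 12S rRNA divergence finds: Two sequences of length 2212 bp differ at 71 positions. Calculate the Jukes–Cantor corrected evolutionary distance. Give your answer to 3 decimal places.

0.033

p = 71/2212 ≈ 0.032098.
d = −(3/4) ln(1 − 4p/3) = −0.75 ln(1 − 0.042797) = −0.75 ln(0.957203)
  = −0.75 × (-0.043740) = 0.032805 substitutions/site.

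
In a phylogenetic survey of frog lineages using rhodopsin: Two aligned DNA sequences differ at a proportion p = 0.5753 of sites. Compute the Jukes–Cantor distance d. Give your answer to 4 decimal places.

1.0928

d = −(3/4) ln(1 − 4p/3) = −0.75 ln(1 − 0.767067) = −0.75 ln(0.232933)
  = −0.75 × (-1.457004) = 1.092753 substitutions/site.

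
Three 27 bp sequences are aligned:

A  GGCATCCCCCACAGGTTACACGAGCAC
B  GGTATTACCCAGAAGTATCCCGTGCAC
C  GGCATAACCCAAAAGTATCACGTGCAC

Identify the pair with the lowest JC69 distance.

A–B: 9/27 differ, p = 0.333, d = 0.441.
A–C: 7/27 differ, p = 0.259, d = 0.318.
B–C: 4/27 differ, p = 0.148, d = 0.165.
The smallest distance is between B and C.

B and C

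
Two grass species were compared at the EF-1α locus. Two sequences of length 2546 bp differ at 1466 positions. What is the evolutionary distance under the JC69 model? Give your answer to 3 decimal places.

1.095

p = 1466/2546 ≈ 0.575805.
d = −(3/4) ln(1 − 4p/3) = −0.75 ln(1 − 0.76774) = −0.75 ln(0.23226)
  = −0.75 × (-1.459898) = 1.094924 substitutions/site.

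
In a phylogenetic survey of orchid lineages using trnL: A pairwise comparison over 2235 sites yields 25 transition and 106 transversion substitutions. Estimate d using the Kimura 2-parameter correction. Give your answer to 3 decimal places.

0.061

P = 25/2235 ≈ 0.011186 and Q = 106/2235 ≈ 0.047427.
Under the Kimura two-parameter model, d = −½ ln(1 − 2P − Q) − ¼ ln(1 − 2Q).
1 − 2P − Q = 0.930201, giving −½ ln(0.930201) = 0.036177.
1 − 2Q = 0.905146, giving −¼ ln(0.905146) = 0.024915.
d = 0.036177 + 0.024915 = 0.061092.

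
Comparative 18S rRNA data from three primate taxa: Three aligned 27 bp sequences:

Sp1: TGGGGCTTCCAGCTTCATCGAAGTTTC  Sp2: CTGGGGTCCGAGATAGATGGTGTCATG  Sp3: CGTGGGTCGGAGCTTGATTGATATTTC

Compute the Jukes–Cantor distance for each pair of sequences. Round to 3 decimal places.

d(Sp1,Sp2) = 1.012, d(Sp1,Sp3) = 0.511, d(Sp2,Sp3) = 0.673

Sp1–Sp2: 15/27 sites differ → p ≈ 0.555556, d = −0.75 ln(1 − 0.740741) = 1.012446 ≈ 1.012.
Sp1–Sp3: 10/27 sites differ → p ≈ 0.37037, d = −0.75 ln(1 − 0.493827) = 0.510658 ≈ 0.511.
Sp2–Sp3: 12/27 sites differ → p ≈ 0.444444, d = −0.75 ln(1 − 0.592592) = 0.673455 ≈ 0.673.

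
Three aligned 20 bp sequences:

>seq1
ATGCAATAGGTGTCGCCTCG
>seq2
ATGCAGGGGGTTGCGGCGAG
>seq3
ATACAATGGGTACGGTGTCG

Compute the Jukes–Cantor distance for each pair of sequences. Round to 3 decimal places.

d(seq1,seq2) = 0.572, d(seq1,seq3) = 0.471, d(seq2,seq3) = 0.824

seq1–seq2: 8/20 sites differ → p = 0.4, d = −0.75 ln(1 − 0.533333) = 0.571605 ≈ 0.572.
seq1–seq3: 7/20 sites differ → p = 0.35, d = −0.75 ln(1 − 0.466667) = 0.471457 ≈ 0.471.
seq2–seq3: 10/20 sites differ → p = 0.5, d = −0.75 ln(1 − 0.666667) = 0.823960 ≈ 0.824.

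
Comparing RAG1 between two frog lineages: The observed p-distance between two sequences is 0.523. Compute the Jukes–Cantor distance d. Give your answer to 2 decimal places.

d = −(3/4) ln(1 − 4p/3) = −0.75 ln(1 − 0.697333) = −0.75 ln(0.302667)
  = −0.75 × (-1.195122) = 0.896342 substitutions/site.

0.90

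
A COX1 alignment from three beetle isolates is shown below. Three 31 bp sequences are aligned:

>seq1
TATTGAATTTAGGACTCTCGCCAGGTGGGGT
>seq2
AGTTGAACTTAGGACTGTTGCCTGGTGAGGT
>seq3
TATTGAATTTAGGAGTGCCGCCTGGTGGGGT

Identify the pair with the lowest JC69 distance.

seq1–seq2: 7/31 differ, p = 0.226, d = 0.269.
seq1–seq3: 4/31 differ, p = 0.129, d = 0.142.
seq2–seq3: 7/31 differ, p = 0.226, d = 0.269.
The smallest distance is between seq1 and seq3.

seq1 and seq3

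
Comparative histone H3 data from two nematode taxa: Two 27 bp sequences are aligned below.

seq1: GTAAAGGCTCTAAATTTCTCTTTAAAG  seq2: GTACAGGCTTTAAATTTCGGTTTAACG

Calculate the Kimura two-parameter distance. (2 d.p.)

Of 27 sites, 1 differences are transitions and 4 are transversions, so P = 1/27 ≈ 0.037037 and Q = 4/27 ≈ 0.148148.
Under the Kimura two-parameter model, d = −½ ln(1 − 2P − Q) − ¼ ln(1 − 2Q).
1 − 2P − Q = 0.777778, giving −½ ln(0.777778) = 0.125657.
1 − 2Q = 0.703704, giving −¼ ln(0.703704) = 0.087849.
d = 0.125657 + 0.087849 = 0.213506.

0.21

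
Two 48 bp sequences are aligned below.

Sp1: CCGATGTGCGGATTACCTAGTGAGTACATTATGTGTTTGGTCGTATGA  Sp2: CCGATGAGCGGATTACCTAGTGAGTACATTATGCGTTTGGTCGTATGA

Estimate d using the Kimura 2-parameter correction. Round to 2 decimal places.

Of 48 sites, 1 differences are transitions and 1 are transversions, so P = 1/48 ≈ 0.020833 and Q = 1/48 ≈ 0.020833.
Under the Kimura two-parameter model, d = −½ ln(1 − 2P − Q) − ¼ ln(1 − 2Q).
1 − 2P − Q = 0.937501, giving −½ ln(0.937501) = 0.032269.
1 − 2Q = 0.958334, giving −¼ ln(0.958334) = 0.010640.
d = 0.032269 + 0.010640 = 0.042909.

0.04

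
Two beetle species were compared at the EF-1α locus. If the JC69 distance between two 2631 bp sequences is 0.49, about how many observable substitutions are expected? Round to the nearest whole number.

947

Invert JC69: p = (3/4)(1 − e^(−4d/3)) = 0.75 × (1 − e^(-0.653333)) = 0.75 × (1 − 0.520309) = 0.359768.
Expected differing sites = pL ≈ 0.359768 × 2631 = 946.549608 ≈ 947.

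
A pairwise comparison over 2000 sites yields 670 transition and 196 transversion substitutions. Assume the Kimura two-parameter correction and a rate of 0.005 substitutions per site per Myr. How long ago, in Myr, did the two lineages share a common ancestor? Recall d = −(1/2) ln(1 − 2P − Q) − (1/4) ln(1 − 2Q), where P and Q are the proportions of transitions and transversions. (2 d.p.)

78.50

P = 670/2000 = 0.335 and Q = 196/2000 = 0.098.
Under the Kimura two-parameter model, d = −½ ln(1 − 2P − Q) − ¼ ln(1 − 2Q).
1 − 2P − Q = 0.232, giving −½ ln(0.232) = 0.730509.
1 − 2Q = 0.804, giving −¼ ln(0.804) = 0.054539.
d = 0.730509 + 0.054539 = 0.785048.
Under a molecular clock d = 2μt, so t = d/(2μ) = 0.785048 / (2 × 0.005) = 78.50 Myr.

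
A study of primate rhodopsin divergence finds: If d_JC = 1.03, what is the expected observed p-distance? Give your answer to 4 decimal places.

p = (3/4)(1 − e^(−4d/3)) = 0.75 × (1 − e^(-1.373333)) = 0.75 × (1 − 0.253261) = 0.560054.

0.5601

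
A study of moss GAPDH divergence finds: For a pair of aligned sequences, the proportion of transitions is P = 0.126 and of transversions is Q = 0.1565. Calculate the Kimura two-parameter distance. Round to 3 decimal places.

0.356

Under the Kimura two-parameter model, d = −½ ln(1 − 2P − Q) − ¼ ln(1 − 2Q).
1 − 2P − Q = 0.5915, giving −½ ln(0.5915) = 0.262547.
1 − 2Q = 0.687, giving −¼ ln(0.687) = 0.093855.
d = 0.262547 + 0.093855 = 0.356402.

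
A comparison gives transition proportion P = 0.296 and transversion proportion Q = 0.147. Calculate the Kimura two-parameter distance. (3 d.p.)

Under the Kimura two-parameter model, d = −½ ln(1 − 2P − Q) − ¼ ln(1 − 2Q).
1 − 2P − Q = 0.261, giving −½ ln(0.261) = 0.671617.
1 − 2Q = 0.706, giving −¼ ln(0.706) = 0.087035.
d = 0.671617 + 0.087035 = 0.758652.

0.759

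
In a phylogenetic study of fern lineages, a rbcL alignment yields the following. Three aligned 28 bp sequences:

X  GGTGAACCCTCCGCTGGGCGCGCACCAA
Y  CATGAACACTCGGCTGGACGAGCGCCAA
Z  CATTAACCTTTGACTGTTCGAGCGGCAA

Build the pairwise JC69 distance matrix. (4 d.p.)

d(X,Y) = 0.3041, d(X,Z) = 0.6355, d(Y,Z) = 0.3597

X–Y: 7/28 sites differ → p = 0.25, d = −0.75 ln(1 − 0.333333) = 0.304098 ≈ 0.3041.
X–Z: 12/28 sites differ → p ≈ 0.428571, d = −0.75 ln(1 − 0.571428) = 0.635472 ≈ 0.6355.
Y–Z: 8/28 sites differ → p ≈ 0.285714, d = −0.75 ln(1 − 0.380952) = 0.359679 ≈ 0.3597.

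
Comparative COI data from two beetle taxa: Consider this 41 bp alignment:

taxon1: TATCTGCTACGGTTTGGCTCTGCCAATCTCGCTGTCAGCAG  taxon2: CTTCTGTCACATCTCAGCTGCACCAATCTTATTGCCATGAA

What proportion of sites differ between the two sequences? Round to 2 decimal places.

0.46

The sequences differ at 19 of 41 positions.
p = 19/41 = 0.463414… ≈ 0.46 (to 2 d.p.).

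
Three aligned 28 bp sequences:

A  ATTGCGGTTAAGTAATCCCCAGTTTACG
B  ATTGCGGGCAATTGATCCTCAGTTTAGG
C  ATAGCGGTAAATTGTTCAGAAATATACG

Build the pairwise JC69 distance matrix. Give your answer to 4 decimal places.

A–B: 6/28 sites differ → p ≈ 0.214286, d = −0.75 ln(1 − 0.285715) = 0.252355 ≈ 0.2524.
A–C: 10/28 sites differ → p ≈ 0.357143, d = −0.75 ln(1 − 0.476191) = 0.484971 ≈ 0.4850.
B–C: 10/28 sites differ → p ≈ 0.357143, d = −0.75 ln(1 − 0.476191) = 0.484971 ≈ 0.4850.

d(A,B) = 0.2524, d(A,C) = 0.4850, d(B,C) = 0.4850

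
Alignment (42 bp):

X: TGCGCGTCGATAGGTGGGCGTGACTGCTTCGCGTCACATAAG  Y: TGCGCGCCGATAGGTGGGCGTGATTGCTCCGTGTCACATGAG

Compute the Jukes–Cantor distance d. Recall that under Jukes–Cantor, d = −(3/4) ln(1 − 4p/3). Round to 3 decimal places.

The sequences differ at 5 of 42 sites (7, 24, 29, 32, 40), so p = 5/42 ≈ 0.119048.
d = −(3/4) ln(1 − 4p/3) = −0.75 ln(1 − 0.158731) = −0.75 ln(0.841269)
  = −0.75 × (-0.172844) = 0.129633 substitutions/site.

0.130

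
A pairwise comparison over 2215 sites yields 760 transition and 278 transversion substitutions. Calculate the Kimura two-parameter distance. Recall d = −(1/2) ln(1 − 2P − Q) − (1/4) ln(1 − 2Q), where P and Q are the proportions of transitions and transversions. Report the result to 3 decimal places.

P = 760/2215 ≈ 0.343115 and Q = 278/2215 ≈ 0.125508.
Under the Kimura two-parameter model, d = −½ ln(1 − 2P − Q) − ¼ ln(1 − 2Q).
1 − 2P − Q = 0.188262, giving −½ ln(0.188262) = 0.834960.
1 − 2Q = 0.748984, giving −¼ ln(0.748984) = 0.072259.
d = 0.834960 + 0.072259 = 0.907219.

0.907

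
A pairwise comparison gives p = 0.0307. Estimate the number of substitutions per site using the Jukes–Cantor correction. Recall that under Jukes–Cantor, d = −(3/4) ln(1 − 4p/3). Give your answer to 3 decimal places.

0.031

d = −(3/4) ln(1 − 4p/3) = −0.75 ln(1 − 0.040933) = −0.75 ln(0.959067)
  = −0.75 × (-0.041794) = 0.031346 substitutions/site.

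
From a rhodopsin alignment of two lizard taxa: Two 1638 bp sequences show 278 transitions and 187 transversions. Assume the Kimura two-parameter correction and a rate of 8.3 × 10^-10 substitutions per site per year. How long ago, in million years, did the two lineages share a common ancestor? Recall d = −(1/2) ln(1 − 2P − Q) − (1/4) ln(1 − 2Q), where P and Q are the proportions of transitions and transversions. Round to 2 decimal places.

221.09

P = 278/1638 ≈ 0.169719 and Q = 187/1638 ≈ 0.114164.
Under the Kimura two-parameter model, d = −½ ln(1 − 2P − Q) − ¼ ln(1 − 2Q).
1 − 2P − Q = 0.546398, giving −½ ln(0.546398) = 0.302204.
1 − 2Q = 0.771672, giving −¼ ln(0.771672) = 0.064799.
d = 0.302204 + 0.064799 = 0.367003.
Under a molecular clock d = 2μt, so t = d/(2μ) = 0.367003 / (2 × 8.3 × 10^-10) = 221.09 million years.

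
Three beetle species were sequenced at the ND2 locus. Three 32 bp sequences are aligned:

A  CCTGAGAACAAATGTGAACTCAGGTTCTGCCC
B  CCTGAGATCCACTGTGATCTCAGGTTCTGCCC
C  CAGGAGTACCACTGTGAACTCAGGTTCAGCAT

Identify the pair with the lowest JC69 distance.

A–B: 4/32 differ, p = 0.125, d = 0.137.
A–C: 8/32 differ, p = 0.250, d = 0.304.
B–C: 8/32 differ, p = 0.250, d = 0.304.
The smallest distance is between A and B.

A and B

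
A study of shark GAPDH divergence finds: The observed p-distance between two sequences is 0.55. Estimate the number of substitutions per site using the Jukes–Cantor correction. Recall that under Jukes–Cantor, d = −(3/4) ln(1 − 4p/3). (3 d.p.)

0.991

d = −(3/4) ln(1 − 4p/3) = −0.75 ln(1 − 0.733333) = −0.75 ln(0.266667)
  = −0.75 × (-1.321755) = 0.991316 substitutions/site.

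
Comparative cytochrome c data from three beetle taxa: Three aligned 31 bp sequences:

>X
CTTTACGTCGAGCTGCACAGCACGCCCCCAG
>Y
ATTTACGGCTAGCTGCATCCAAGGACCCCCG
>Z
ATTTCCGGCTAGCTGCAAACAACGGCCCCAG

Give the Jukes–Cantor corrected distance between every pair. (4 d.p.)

X–Y: 10/31 sites differ → p ≈ 0.322581, d = −0.75 ln(1 − 0.430108) = 0.421731 ≈ 0.4217.
X–Z: 8/31 sites differ → p ≈ 0.258065, d = −0.75 ln(1 − 0.344087) = 0.316295 ≈ 0.3163.
Y–Z: 6/31 sites differ → p ≈ 0.193548, d = −0.75 ln(1 − 0.258064) = 0.223869 ≈ 0.2239.

d(X,Y) = 0.4217, d(X,Z) = 0.3163, d(Y,Z) = 0.2239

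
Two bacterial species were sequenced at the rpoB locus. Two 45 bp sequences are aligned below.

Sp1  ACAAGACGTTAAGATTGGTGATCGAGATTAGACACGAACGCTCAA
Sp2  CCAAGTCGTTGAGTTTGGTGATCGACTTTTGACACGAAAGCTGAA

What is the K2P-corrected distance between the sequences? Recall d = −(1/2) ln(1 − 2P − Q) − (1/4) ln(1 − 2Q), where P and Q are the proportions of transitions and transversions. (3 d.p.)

0.235

Of 45 sites, 1 differences are transitions and 8 are transversions, so P = 1/45 ≈ 0.022222 and Q = 8/45 ≈ 0.177778.
Under the Kimura two-parameter model, d = −½ ln(1 − 2P − Q) − ¼ ln(1 − 2Q).
1 − 2P − Q = 0.777778, giving −½ ln(0.777778) = 0.125657.
1 − 2Q = 0.644444, giving −¼ ln(0.644444) = 0.109842.
d = 0.125657 + 0.109842 = 0.235499.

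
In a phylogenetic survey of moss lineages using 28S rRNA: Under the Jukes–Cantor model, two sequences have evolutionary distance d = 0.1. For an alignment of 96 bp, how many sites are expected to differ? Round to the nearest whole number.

9

Invert JC69: p = (3/4)(1 − e^(−4d/3)) = 0.75 × (1 − e^(-0.133333)) = 0.75 × (1 − 0.875174) = 0.093620.
Expected differing sites = pL ≈ 0.093620 × 96 = 8.98752 ≈ 9.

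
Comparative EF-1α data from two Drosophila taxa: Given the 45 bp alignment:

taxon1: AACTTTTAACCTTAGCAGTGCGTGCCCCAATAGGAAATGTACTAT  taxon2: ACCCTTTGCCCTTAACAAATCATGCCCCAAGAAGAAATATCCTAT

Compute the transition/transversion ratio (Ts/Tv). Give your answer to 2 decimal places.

1.17

Transitions are A↔G and C↔T; transversions are all other mismatches.
Transitions: 7. Transversions: 6.
R = 7/6 = 1.166666… ≈ 1.17 (to 2 d.p.).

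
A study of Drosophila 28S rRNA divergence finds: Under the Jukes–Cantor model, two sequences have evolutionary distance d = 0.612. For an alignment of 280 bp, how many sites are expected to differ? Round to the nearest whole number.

117

Invert JC69: p = (3/4)(1 − e^(−4d/3)) = 0.75 × (1 − e^(-0.816)) = 0.75 × (1 − 0.442197) = 0.418352.
Expected differing sites = pL ≈ 0.418352 × 280 = 117.13856 ≈ 117.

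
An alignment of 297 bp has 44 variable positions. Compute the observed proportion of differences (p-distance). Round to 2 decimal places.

p = 44/297 = 0.148148… ≈ 0.15 (to 2 d.p.).

0.15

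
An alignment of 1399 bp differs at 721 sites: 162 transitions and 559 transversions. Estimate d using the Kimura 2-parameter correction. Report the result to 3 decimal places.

0.900

P = 162/1399 ≈ 0.115797 and Q = 559/1399 ≈ 0.399571.
Under the Kimura two-parameter model, d = −½ ln(1 − 2P − Q) − ¼ ln(1 − 2Q).
1 − 2P − Q = 0.368835, giving −½ ln(0.368835) = 0.498703.
1 − 2Q = 0.200858, giving −¼ ln(0.200858) = 0.401289.
d = 0.498703 + 0.401289 = 0.899992.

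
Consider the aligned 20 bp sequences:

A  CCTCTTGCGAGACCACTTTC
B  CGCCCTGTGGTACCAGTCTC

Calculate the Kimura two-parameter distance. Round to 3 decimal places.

0.614

Of 20 sites, 5 differences are transitions and 3 are transversions, so P = 5/20 = 0.25 and Q = 3/20 = 0.15.
Under the Kimura two-parameter model, d = −½ ln(1 − 2P − Q) − ¼ ln(1 − 2Q).
1 − 2P − Q = 0.35, giving −½ ln(0.35) = 0.524911.
1 − 2Q = 0.7, giving −¼ ln(0.7) = 0.089169.
d = 0.524911 + 0.089169 = 0.614080.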